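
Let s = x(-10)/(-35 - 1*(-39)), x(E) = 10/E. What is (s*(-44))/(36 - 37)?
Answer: -11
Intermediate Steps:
s = -¼ (s = (10/(-10))/(-35 - 1*(-39)) = (10*(-⅒))/(-35 + 39) = -1/4 = -1*¼ = -¼ ≈ -0.25000)
(s*(-44))/(36 - 37) = (-¼*(-44))/(36 - 37) = 11/(-1) = 11*(-1) = -11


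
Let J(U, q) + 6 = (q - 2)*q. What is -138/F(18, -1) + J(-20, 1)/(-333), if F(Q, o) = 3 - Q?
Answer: 15353/1665 ≈ 9.2210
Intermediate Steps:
J(U, q) = -6 + q*(-2 + q) (J(U, q) = -6 + (q - 2)*q = -6 + (-2 + q)*q = -6 + q*(-2 + q))
-138/F(18, -1) + J(-20, 1)/(-333) = -138/(3 - 1*18) + (-6 + 1**2 - 2*1)/(-333) = -138/(3 - 18) + (-6 + 1 - 2)*(-1/333) = -138/(-15) - 7*(-1/333) = -138*(-1/15) + 7/333 = 46/5 + 7/333 = 15353/1665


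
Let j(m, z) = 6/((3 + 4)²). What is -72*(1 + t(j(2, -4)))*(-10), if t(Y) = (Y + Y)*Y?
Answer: 1780560/2401 ≈ 741.59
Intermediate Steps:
j(m, z) = 6/49 (j(m, z) = 6/(7²) = 6/49)
t(Y) = 2*Y² (t(Y) = (2*Y)*Y = 2*Y²)
-72*(1 + t(j(2, -4)))*(-10) = -72*(1 + 2*(6/49)²)*(-10) = -72*(1 + 2*(36/2401))*(-10) = -72*(1 + 72/2401)*(-10) = -178056*(-10)/2401 = -72*(-24730/2401) = 1780560/2401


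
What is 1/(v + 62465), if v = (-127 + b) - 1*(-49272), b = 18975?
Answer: 1/130585 ≈ 7.6578e-6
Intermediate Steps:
v = 68120 (v = (-127 + 18975) - 1*(-49272) = 18848 + 49272 = 68120)
1/(v + 62465) = 1/(68120 + 62465) = 1/130585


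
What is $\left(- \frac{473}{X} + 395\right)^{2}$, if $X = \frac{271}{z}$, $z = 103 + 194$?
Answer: $\frac{1117966096}{73441} \approx 15223.0$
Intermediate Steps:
$z = 297$
$X = \frac{271}{297} \approx 0.91246$
$\left(- \frac{473}{X} + 395\right)^{2} = \left(- \frac{473}{\frac{271}{297}} + 395\right)^{2} = \left(\left(-473\right) \frac{297}{271} + 395\right)^{2} = \left(- \frac{140481}{271} + 395\right)^{2} = \left(- \frac{33436}{271}\right)^{2} = \frac{1117966096}{73441}$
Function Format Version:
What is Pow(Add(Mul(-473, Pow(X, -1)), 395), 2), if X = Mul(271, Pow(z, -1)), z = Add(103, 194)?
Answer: Rational(1117966096, 73441) ≈ 15223.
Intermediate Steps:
z = 297
X = Rational(271, 297) (X = Mul(271, Pow(297, -1)) = Mul(271, Rational(1, 297)) = Rational(271, 297) ≈ 0.91246)
Pow(Add(Mul(-473, Pow(X, -1)), 395), 2) = Pow(Add(Mul(-473, Pow(Rational(271, 297), -1)), 395), 2) = Pow(Add(Mul(-473, Rational(297, 271)), 395), 2) = Pow(Add(Rational(-140481, 271), 395), 2) = Pow(Rational(-33436, 271), 2) = Rational(1117966096, 73441)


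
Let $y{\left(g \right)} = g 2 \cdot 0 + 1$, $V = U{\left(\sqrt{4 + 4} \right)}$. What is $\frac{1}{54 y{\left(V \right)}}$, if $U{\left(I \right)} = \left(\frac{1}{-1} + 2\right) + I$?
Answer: $\frac{1}{54} \approx 0.018519$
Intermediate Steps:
$U{\left(I \right)} = 1 + I$ ($U{\left(I \right)} = \left(-1 + 2\right) + I = 1 + I$)
$V = 1 + 2 \sqrt{2}$ ($V = 1 + \sqrt{4 + 4} = 1 + \sqrt{8} = 1 + 2 \sqrt{2} \approx 3.8284$)
$y{\left(g \right)} = 1$ ($y{\left(g \right)} = g 0 + 1 = 0 + 1 = 1$)
$\frac{1}{54 y{\left(V \right)}} = \frac{1}{54 \cdot 1} = \frac{1}{54}$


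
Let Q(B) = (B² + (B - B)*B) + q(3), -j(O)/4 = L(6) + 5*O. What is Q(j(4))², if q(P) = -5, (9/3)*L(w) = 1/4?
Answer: 3368177296/81 ≈ 4.1582e+7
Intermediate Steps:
L(w) = 1/12 (L(w) = (⅓)/4 = (⅓)*(¼) = 1/12)
j(O) = -⅓ - 20*O (j(O) = -4*(1/12 + 5*O) = -⅓ - 20*O)
Q(B) = -5 + B² (Q(B) = (B² + (B - B)*B) - 5 = (B² + 0*B) - 5 = (B² + 0) - 5 = B² - 5 = -5 + B²)
Q(j(4))² = (-5 + (-⅓ - 20*4)²)² = (-5 + (-⅓ - 80)²)² = (-5 + (-241/3)²)² = (-5 + 58081/9)² = (58036/9)² = 3368177296/81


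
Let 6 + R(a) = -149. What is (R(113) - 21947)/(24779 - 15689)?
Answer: -11051/4545 ≈ -2.4315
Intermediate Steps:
R(a) = -155 (R(a) = -6 - 149 = -155)
(R(113) - 21947)/(24779 - 15689) = (-155 - 21947)/(24779 - 15689) = -22102/9090 = -22102*1/9090 = -11051/4545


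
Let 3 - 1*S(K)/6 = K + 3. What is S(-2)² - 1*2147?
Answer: -2003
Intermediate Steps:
S(K) = -6*K (S(K) = 18 - 6*(K + 3) = 18 - 6*(3 + K) = 18 + (-18 - 6*K) = -6*K)
S(-2)² - 1*2147 = (-6*(-2))² - 1*2147 = 12² - 2147 = 144 - 2147 = -2003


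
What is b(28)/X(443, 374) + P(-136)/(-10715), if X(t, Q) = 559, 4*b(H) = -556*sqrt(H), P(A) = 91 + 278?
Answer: -369/10715 - 278*sqrt(7)/559 ≈ -1.3502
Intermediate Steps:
P(A) = 369
b(H) = -139*sqrt(H) (b(H) = (-556*sqrt(H))/4 = -139*sqrt(H))
b(28)/X(443, 374) + P(-136)/(-10715) = -278*sqrt(7)/559 + 369/(-10715) = -278*sqrt(7)*(1/559) + 369*(-1/10715) = -278*sqrt(7)*(1/559) - 369/10715 = -278*sqrt(7)/559 - 369/10715 = -369/10715 - 278*sqrt(7)/559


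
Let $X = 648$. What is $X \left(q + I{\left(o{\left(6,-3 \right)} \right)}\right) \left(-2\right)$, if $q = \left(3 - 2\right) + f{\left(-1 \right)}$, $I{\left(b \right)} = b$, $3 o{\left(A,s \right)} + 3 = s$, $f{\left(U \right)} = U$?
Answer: $2592$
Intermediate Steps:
$o{\left(A,s \right)} = -1 + \frac{s}{3}$
$q = 0$ ($q = \left(3 - 2\right) - 1 = 1 - 1 = 0$)
$X \left(q + I{\left(o{\left(6,-3 \right)} \right)}\right) \left(-2\right) = 648 \left(0 + \left(-1 + \frac{1}{3} \left(-3\right)\right)\right) \left(-2\right) = 648 \left(0 - 2\right) \left(-2\right) = 648 \left(\left(-2\right) \left(-2\right)\right) = 648 \cdot 4 = 2592$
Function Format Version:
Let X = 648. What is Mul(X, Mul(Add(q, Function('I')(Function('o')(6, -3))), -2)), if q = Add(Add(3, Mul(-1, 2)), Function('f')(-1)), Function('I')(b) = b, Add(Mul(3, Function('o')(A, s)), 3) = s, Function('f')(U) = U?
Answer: 2592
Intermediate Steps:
Function('o')(A, s) = Add(-1, Mul(Rational(1, 3), s))
q = 0 (q = Add(Add(3, Mul(-1, 2)), -1) = Add(Add(3, -2), -1) = Add(1, -1) = 0)
Mul(X, Mul(Add(q, Function('I')(Function('o')(6, -3))), -2)) = Mul(648, Mul(Add(0, Add(-1, Mul(Rational(1, 3), -3))), -2)) = Mul(648, Mul(Add(0, Add(-1, -1)), -2)) = Mul(648, Mul(Add(0, -2), -2)) = Mul(648, Mul(-2, -2)) = Mul(648, 4) = 2592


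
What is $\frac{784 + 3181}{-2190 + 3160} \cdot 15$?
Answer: $\frac{11895}{194} \approx 61.314$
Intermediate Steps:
$\frac{784 + 3181}{-2190 + 3160} \cdot 15 = \frac{3965}{970} \cdot 15 = 3965 \cdot \frac{1}{970} \cdot 15 = \frac{793}{194} \cdot 15 = \frac{11895}{194}$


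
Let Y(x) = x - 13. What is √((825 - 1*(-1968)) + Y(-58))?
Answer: √2722 ≈ 52.173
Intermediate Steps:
Y(x) = -13 + x
√((825 - 1*(-1968)) + Y(-58)) = √((825 - 1*(-1968)) + (-13 - 58)) = √((825 + 1968) - 71) = √(2793 - 71) = √2722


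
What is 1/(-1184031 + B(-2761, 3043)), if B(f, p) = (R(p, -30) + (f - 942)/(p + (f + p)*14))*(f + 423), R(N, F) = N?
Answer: -6991/58006610301 ≈ -1.2052e-7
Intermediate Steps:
B(f, p) = (423 + f)*(p + (-942 + f)/(14*f + 15*p)) (B(f, p) = (p + (f - 942)/(p + (f + p)*14))*(f + 423) = (p + (-942 + f)/(p + (14*f + 14*p)))*(423 + f) = (p + (-942 + f)/(14*f + 15*p))*(423 + f) = (423 + f)*(p + (-942 + f)/(14*f + 15*p)))
1/(-1184031 + B(-2761, 3043)) = 1/(-1184031 + (-398466 + (-2761)² - 519*(-2761) + 6345*3043² + 14*3043*(-2761)² + 15*(-2761)*3043² + 5922*(-2761)*3043)/(14*(-2761) + 15*3043)) = 1/(-1184031 + (-398466 + 7623121 + 1432959 + 6345*9259849 + 14*3043*7623121 + 15*(-2761)*9259849 - 49755003606)/(-38654 + 45645)) = 1/(-1184031 + (-398466 + 7623121 + 1432959 + 58753741905 + 324760200842 - 383496646335 - 49755003606)/6991) = 1/(-1184031 + (1/6991)*(-49729049580)) = 1/(-1184031 - 49729049580/6991) = 1/(-58006610301/6991) = -6991/58006610301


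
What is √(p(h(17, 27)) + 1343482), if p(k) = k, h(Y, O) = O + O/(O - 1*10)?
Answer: 8*√6066790/17 ≈ 1159.1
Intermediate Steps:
h(Y, O) = O + O/(-10 + O) (h(Y, O) = O + O/(O - 10) = O + O/(-10 + O))
√(p(h(17, 27)) + 1343482) = √(27*(-9 + 27)/(-10 + 27) + 1343482) = √(27*18/17 + 1343482) = √(27*(1/17)*18 + 1343482) = √(486/17 + 1343482) = √(22839680/17) = 8*√6066790/17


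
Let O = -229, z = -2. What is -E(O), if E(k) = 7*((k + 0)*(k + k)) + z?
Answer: -734172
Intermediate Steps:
E(k) = -2 + 14*k² (E(k) = 7*((k + 0)*(k + k)) - 2 = 7*(k*(2*k)) - 2 = 7*(2*k²) - 2 = 14*k² - 2 = -2 + 14*k²)
-E(O) = -(-2 + 14*(-229)²) = -(-2 + 14*52441) = -(-2 + 734174) = -1*734172 = -734172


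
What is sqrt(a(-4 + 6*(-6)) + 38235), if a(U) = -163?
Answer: 2*sqrt(9518) ≈ 195.12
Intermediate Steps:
sqrt(a(-4 + 6*(-6)) + 38235) = sqrt(-163 + 38235) = sqrt(38072) = 2*sqrt(9518)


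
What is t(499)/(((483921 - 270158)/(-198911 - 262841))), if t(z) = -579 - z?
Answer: 45251696/19433 ≈ 2328.6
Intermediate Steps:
t(499)/(((483921 - 270158)/(-198911 - 262841))) = (-579 - 1*499)/(((483921 - 270158)/(-198911 - 262841))) = (-579 - 499)/((213763/(-461752))) = -1078/(213763*(-1/461752)) = -1078/(-213763/461752) = -1078*(-461752/213763) = 45251696/19433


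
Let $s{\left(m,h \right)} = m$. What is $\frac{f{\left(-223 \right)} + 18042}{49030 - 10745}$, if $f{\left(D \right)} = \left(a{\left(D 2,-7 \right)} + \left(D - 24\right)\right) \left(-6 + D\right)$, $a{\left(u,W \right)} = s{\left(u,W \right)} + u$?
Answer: $\frac{278873}{38285} \approx 7.2841$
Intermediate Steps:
$a{\left(u,W \right)} = 2 u$ ($a{\left(u,W \right)} = u + u = 2 u$)
$f{\left(D \right)} = \left(-24 + 5 D\right) \left(-6 + D\right)$ ($f{\left(D \right)} = \left(2 D 2 + \left(D - 24\right)\right) \left(-6 + D\right) = \left(2 \cdot 2 D + \left(-24 + D\right)\right) \left(-6 + D\right) = \left(4 D + \left(-24 + D\right)\right) \left(-6 + D\right) = \left(-24 + 5 D\right) \left(-6 + D\right)$)
$\frac{f{\left(-223 \right)} + 18042}{49030 - 10745} = \frac{\left(144 - -12042 + 5 \left(-223\right)^{2}\right) + 18042}{49030 - 10745} = \frac{\left(144 + 12042 + 5 \cdot 49729\right) + 18042}{38285} = \left(\left(144 + 12042 + 248645\right) + 18042\right) \frac{1}{38285} = \left(260831 + 18042\right) \frac{1}{38285} = 278873 \cdot \frac{1}{38285} = \frac{278873}{38285}$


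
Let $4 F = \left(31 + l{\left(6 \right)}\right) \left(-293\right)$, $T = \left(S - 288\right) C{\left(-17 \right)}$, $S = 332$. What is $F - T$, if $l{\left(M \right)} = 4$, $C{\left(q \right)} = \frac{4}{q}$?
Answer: $- \frac{173631}{68} \approx -2553.4$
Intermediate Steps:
$T = - \frac{176}{17}$ ($T = \left(332 - 288\right) \frac{4}{-17} = 44 \cdot 4 \left(- \frac{1}{17}\right) = 44 \left(- \frac{4}{17}\right) = - \frac{176}{17} \approx -10.353$)
$F = - \frac{10255}{4}$ ($F = \frac{\left(31 + 4\right) \left(-293\right)}{4} = \frac{35 \left(-293\right)}{4} = \frac{1}{4} \left(-10255\right) = - \frac{10255}{4} \approx -2563.8$)
$F - T = - \frac{10255}{4} - - \frac{176}{17} = - \frac{10255}{4} + \frac{176}{17} = - \frac{173631}{68}$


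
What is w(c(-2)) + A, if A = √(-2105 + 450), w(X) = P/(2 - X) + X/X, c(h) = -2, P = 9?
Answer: 13/4 + I*√1655 ≈ 3.25 + 40.682*I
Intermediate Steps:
w(X) = 1 + 9/(2 - X) (w(X) = 9/(2 - X) + X/X = 9/(2 - X) + 1 = 1 + 9/(2 - X))
A = I*√1655 (A = √(-1655) = I*√1655 ≈ 40.682*I)
w(c(-2)) + A = (-11 - 2)/(-2 - 2) + I*√1655 = -13/(-4) + I*√1655 = -¼*(-13) + I*√1655 = 13/4 + I*√1655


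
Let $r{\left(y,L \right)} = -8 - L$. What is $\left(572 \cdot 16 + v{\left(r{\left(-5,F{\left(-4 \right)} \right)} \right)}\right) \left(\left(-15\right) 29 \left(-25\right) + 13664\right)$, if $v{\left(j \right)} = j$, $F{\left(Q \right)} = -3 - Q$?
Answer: $224360077$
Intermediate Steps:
$\left(572 \cdot 16 + v{\left(r{\left(-5,F{\left(-4 \right)} \right)} \right)}\right) \left(\left(-15\right) 29 \left(-25\right) + 13664\right) = \left(572 \cdot 16 - \left(5 + 4\right)\right) \left(\left(-15\right) 29 \left(-25\right) + 13664\right) = \left(9152 - 9\right) \left(\left(-435\right) \left(-25\right) + 13664\right) = \left(9152 - 9\right) \left(10875 + 13664\right) = \left(9152 - 9\right) 24539 = 9143 \cdot 24539 = 224360077$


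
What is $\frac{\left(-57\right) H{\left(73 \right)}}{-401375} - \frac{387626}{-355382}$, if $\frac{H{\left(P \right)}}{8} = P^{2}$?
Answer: $\frac{26820267761}{3753722375} \approx 7.145$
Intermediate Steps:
$H{\left(P \right)} = 8 P^{2}$
$\frac{\left(-57\right) H{\left(73 \right)}}{-401375} - \frac{387626}{-355382} = \frac{\left(-57\right) 8 \cdot 73^{2}}{-401375} - \frac{387626}{-355382} = - 57 \cdot 8 \cdot 5329 \left(- \frac{1}{401375}\right) - - \frac{193813}{177691} = \left(-57\right) 42632 \left(- \frac{1}{401375}\right) + \frac{193813}{177691} = \left(-2430024\right) \left(- \frac{1}{401375}\right) + \frac{193813}{177691} = \frac{127896}{21125} + \frac{193813}{177691} = \frac{26820267761}{3753722375}$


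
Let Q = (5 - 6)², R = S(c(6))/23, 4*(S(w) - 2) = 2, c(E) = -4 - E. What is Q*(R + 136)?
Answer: 6261/46 ≈ 136.11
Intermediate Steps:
S(w) = 5/2 (S(w) = 2 + (¼)*2 = 2 + ½ = 5/2)
R = 5/46 (R = (5/2)/23 = (5/2)*(1/23) = 5/46 ≈ 0.10870)
Q = 1 (Q = (-1)² = 1)
Q*(R + 136) = 1*(5/46 + 136) = 1*(6261/46) = 6261/46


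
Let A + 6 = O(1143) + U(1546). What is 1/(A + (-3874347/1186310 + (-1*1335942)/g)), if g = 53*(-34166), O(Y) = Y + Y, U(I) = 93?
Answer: 1074083887690/2546085656265927 ≈ 0.00042186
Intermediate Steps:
O(Y) = 2*Y
g = -1810798
A = 2373 (A = -6 + (2*1143 + 93) = -6 + (2286 + 93) = -6 + 2379 = 2373)
1/(A + (-3874347/1186310 + (-1*1335942)/g)) = 1/(2373 + (-3874347/1186310 - 1*1335942/(-1810798))) = 1/(2373 + (-3874347*1/1186310 - 1335942*(-1/1810798))) = 1/(2373 + (-3874347/1186310 + 667971/905399)) = 1/(2373 - 2715409222443/1074083887690) = 1/(2546085656265927/1074083887690) = 1074083887690/2546085656265927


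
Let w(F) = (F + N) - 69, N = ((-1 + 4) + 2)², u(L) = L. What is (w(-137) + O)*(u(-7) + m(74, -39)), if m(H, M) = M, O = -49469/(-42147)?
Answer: 49805764/6021 ≈ 8272.0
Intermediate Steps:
O = 7067/6021 (O = -49469*(-1/42147) = 7067/6021 ≈ 1.1737)
N = 25 (N = (3 + 2)² = 5² = 25)
w(F) = -44 + F (w(F) = (F + 25) - 69 = (25 + F) - 69 = -44 + F)
(w(-137) + O)*(u(-7) + m(74, -39)) = ((-44 - 137) + 7067/6021)*(-7 - 39) = (-181 + 7067/6021)*(-46) = -1082734/6021*(-46) = 49805764/6021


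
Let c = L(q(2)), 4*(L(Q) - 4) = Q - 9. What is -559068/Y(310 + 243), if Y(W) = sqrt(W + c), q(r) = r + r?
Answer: -372712*sqrt(247)/247 ≈ -23715.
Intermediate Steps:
q(r) = 2*r
L(Q) = 7/4 + Q/4 (L(Q) = 4 + (Q - 9)/4 = 4 + (-9 + Q)/4 = 4 + (-9/4 + Q/4) = 7/4 + Q/4)
c = 11/4 (c = 7/4 + (2*2)/4 = 7/4 + (1/4)*4 = 7/4 + 1 = 11/4 ≈ 2.7500)
Y(W) = sqrt(11/4 + W) (Y(W) = sqrt(W + 11/4) = sqrt(11/4 + W))
-559068/Y(310 + 243) = -559068*2/sqrt(11 + 4*(310 + 243)) = -559068*2/sqrt(11 + 4*553) = -559068*2/sqrt(11 + 2212) = -559068*2*sqrt(247)/741 = -372712*sqrt(247)/247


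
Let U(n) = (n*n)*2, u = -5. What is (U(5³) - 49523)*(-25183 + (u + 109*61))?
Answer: 338763147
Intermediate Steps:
U(n) = 2*n² (U(n) = n²*2 = 2*n²)
(U(5³) - 49523)*(-25183 + (u + 109*61)) = (2*(5³)² - 49523)*(-25183 + (-5 + 109*61)) = (2*125² - 49523)*(-25183 + (-5 + 6649)) = (2*15625 - 49523)*(-25183 + 6644) = (31250 - 49523)*(-18539) = -18273*(-18539) = 338763147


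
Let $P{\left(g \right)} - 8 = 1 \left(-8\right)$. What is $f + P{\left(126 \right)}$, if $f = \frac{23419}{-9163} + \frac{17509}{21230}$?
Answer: $- \frac{30613673}{17684590} \approx -1.7311$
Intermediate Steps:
$P{\left(g \right)} = 0$ ($P{\left(g \right)} = 8 + 1 \left(-8\right) = 8 - 8 = 0$)
$f = - \frac{30613673}{17684590}$ ($f = 23419 \left(- \frac{1}{9163}\right) + 17509 \cdot \frac{1}{21230} = - \frac{2129}{833} + \frac{17509}{21230} = - \frac{30613673}{17684590} \approx -1.7311$)
$f + P{\left(126 \right)} = - \frac{30613673}{17684590} + 0 = - \frac{30613673}{17684590}$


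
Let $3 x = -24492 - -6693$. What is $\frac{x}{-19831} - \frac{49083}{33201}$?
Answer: $- \frac{5281520}{4478973} \approx -1.1792$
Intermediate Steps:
$x = -5933$ ($x = \frac{-24492 - -6693}{3} = \frac{-24492 + 6693}{3} = \frac{1}{3} \left(-17799\right) = -5933$)
$\frac{x}{-19831} - \frac{49083}{33201} = - \frac{5933}{-19831} - \frac{49083}{33201} = \left(-5933\right) \left(- \frac{1}{19831}\right) - \frac{16361}{11067} = \frac{5933}{19831} - \frac{16361}{11067} = - \frac{5281520}{4478973}$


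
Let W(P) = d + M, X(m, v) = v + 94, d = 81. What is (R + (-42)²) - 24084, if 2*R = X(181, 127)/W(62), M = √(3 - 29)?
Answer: (-44640*√26 + 3615619*I)/(2*(√26 - 81*I)) ≈ -22319.0 - 0.085538*I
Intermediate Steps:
M = I*√26 (M = √(-26) = I*√26 ≈ 5.099*I)
X(m, v) = 94 + v
W(P) = 81 + I*√26
R = 221/(2*(81 + I*√26)) (R = ((94 + 127)/(81 + I*√26))/2 = (221/(81 + I*√26))/2 = 221/(2*(81 + I*√26)) ≈ 1.3588 - 0.085538*I)
(R + (-42)²) - 24084 = ((17901/13174 - 221*I*√26/13174) + (-42)²) - 24084 = ((17901/13174 - 221*I*√26/13174) + 1764) - 24084 = (23256837/13174 - 221*I*√26/13174) - 24084 = -294025779/13174 - 221*I*√26/13174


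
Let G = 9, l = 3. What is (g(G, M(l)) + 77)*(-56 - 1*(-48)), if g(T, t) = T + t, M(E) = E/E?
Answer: -696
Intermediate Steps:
M(E) = 1
(g(G, M(l)) + 77)*(-56 - 1*(-48)) = ((9 + 1) + 77)*(-56 - 1*(-48)) = (10 + 77)*(-56 + 48) = 87*(-8) = -696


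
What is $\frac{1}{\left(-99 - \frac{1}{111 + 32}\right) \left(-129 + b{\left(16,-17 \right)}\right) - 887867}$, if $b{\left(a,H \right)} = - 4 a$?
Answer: $- \frac{143}{124232487} \approx -1.1511 \cdot 10^{-6}$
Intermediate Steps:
$\frac{1}{\left(-99 - \frac{1}{111 + 32}\right) \left(-129 + b{\left(16,-17 \right)}\right) - 887867} = \frac{1}{\left(-99 - \frac{1}{111 + 32}\right) \left(-129 - 64\right) - 887867} = \frac{1}{\left(-99 - \frac{1}{143}\right) \left(-129 - 64\right) - 887867} = \frac{1}{\left(-99 - \frac{1}{143}\right) \left(-193\right) - 887867} = \frac{1}{\left(- \frac{14158}{143}\right) \left(-193\right) - 887867} = \frac{1}{\frac{2732494}{143} - 887867} = \frac{1}{- \frac{124232487}{143}} = - \frac{143}{124232487}$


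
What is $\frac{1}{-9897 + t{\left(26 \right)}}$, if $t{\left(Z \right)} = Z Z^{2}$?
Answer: $\frac{1}{7679} \approx 0.00013023$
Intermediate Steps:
$t{\left(Z \right)} = Z^{3}$
$\frac{1}{-9897 + t{\left(26 \right)}} = \frac{1}{-9897 + 26^{3}} = \frac{1}{-9897 + 17576} = \frac{1}{7679}$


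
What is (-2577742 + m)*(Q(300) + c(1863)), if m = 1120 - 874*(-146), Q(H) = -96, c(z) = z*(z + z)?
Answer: -16999716403956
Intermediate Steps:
c(z) = 2*z**2 (c(z) = z*(2*z) = 2*z**2)
m = 128724 (m = 1120 + 127604 = 128724)
(-2577742 + m)*(Q(300) + c(1863)) = (-2577742 + 128724)*(-96 + 2*1863**2) = -2449018*(-96 + 2*3470769) = -2449018*(-96 + 6941538) = -2449018*6941442 = -16999716403956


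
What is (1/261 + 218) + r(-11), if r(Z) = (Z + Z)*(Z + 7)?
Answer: 79867/261 ≈ 306.00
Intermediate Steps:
r(Z) = 2*Z*(7 + Z) (r(Z) = (2*Z)*(7 + Z) = 2*Z*(7 + Z))
(1/261 + 218) + r(-11) = (1/261 + 218) + 2*(-11)*(7 - 11) = (1/261 + 218) + 2*(-11)*(-4) = 56899/261 + 88 = 79867/261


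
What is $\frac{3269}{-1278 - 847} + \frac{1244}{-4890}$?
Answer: $- \frac{1862891}{1039125} \approx -1.7927$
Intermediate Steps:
$\frac{3269}{-1278 - 847} + \frac{1244}{-4890} = \frac{3269}{-2125} + 1244 \left(- \frac{1}{4890}\right) = 3269 \left(- \frac{1}{2125}\right) - \frac{622}{2445} = - \frac{3269}{2125} - \frac{622}{2445} = - \frac{1862891}{1039125}$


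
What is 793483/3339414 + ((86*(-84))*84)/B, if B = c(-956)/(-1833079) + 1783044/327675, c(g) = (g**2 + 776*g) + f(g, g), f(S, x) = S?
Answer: -12678843306971892729677/111744704617112034 ≈ -1.1346e+5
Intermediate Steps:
c(g) = g**2 + 777*g (c(g) = (g**2 + 776*g) + g = g**2 + 777*g)
B = 1070795818592/200218053775 (B = -956*(777 - 956)/(-1833079) + 1783044/327675 = -956*(-179)*(-1/1833079) + 1783044*(1/327675) = 171124*(-1/1833079) + 594348/109225 = -171124/1833079 + 594348/109225 = 1070795818592/200218053775 ≈ 5.3481)
793483/3339414 + ((86*(-84))*84)/B = 793483/3339414 + ((86*(-84))*84)/(1070795818592/200218053775) = 793483*(1/3339414) - 7224*84*(200218053775/1070795818592) = 793483/3339414 - 606816*200218053775/1070795818592 = 793483/3339414 - 3796734953735325/33462369331 = -12678843306971892729677/111744704617112034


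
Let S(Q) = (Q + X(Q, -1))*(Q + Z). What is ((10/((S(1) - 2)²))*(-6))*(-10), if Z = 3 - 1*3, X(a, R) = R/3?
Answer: 675/2 ≈ 337.50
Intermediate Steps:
X(a, R) = R/3 (X(a, R) = R*(⅓) = R/3)
Z = 0 (Z = 3 - 3 = 0)
S(Q) = Q*(-⅓ + Q) (S(Q) = (Q + (⅓)*(-1))*(Q + 0) = (Q - ⅓)*Q = (-⅓ + Q)*Q = Q*(-⅓ + Q))
((10/((S(1) - 2)²))*(-6))*(-10) = ((10/((1*(-⅓ + 1) - 2)²))*(-6))*(-10) = ((10/((1*(⅔) - 2)²))*(-6))*(-10) = ((10/((⅔ - 2)²))*(-6))*(-10) = ((10/((-4/3)²))*(-6))*(-10) = ((10/(16/9))*(-6))*(-10) = ((10*(9/16))*(-6))*(-10) = ((45/8)*(-6))*(-10) = -135/4*(-10) = 675/2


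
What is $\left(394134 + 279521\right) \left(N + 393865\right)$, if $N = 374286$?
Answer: $517468761905$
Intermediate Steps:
$\left(394134 + 279521\right) \left(N + 393865\right) = \left(394134 + 279521\right) \left(374286 + 393865\right) = 673655 \cdot 768151 = 517468761905$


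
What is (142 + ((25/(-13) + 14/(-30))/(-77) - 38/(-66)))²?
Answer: 509434780009/25050025 ≈ 20337.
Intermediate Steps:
(142 + ((25/(-13) + 14/(-30))/(-77) - 38/(-66)))² = (142 + ((25*(-1/13) + 14*(-1/30))*(-1/77) - 38*(-1/66)))² = (142 + ((-25/13 - 7/15)*(-1/77) + 19/33))² = (142 + (-466/195*(-1/77) + 19/33))² = (142 + (466/15015 + 19/33))² = (142 + 3037/5005)² = (713747/5005)² = 509434780009/25050025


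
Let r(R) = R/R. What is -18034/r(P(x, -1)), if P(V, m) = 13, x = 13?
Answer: -18034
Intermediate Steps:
r(R) = 1
-18034/r(P(x, -1)) = -18034/1 = -18034*1 = -18034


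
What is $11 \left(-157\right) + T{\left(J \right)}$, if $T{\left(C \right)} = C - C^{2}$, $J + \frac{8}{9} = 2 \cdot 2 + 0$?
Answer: $- \frac{140419}{81} \approx -1733.6$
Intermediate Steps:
$J = \frac{28}{9}$ ($J = - \frac{8}{9} + \left(2 \cdot 2 + 0\right) = - \frac{8}{9} + \left(4 + 0\right) = - \frac{8}{9} + 4 = \frac{28}{9} \approx 3.1111$)
$11 \left(-157\right) + T{\left(J \right)} = 11 \left(-157\right) + \frac{28 \left(1 - \frac{28}{9}\right)}{9} = -1727 + \frac{28 \left(1 - \frac{28}{9}\right)}{9} = -1727 + \frac{28}{9} \left(- \frac{19}{9}\right) = -1727 - \frac{532}{81} = - \frac{140419}{81}$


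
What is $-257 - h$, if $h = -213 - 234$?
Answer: $190$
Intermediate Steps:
$h = -447$
$-257 - h = -257 - -447 = -257 + 447 = 190$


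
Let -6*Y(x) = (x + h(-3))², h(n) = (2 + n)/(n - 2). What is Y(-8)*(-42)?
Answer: 10647/25 ≈ 425.88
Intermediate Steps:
h(n) = (2 + n)/(-2 + n)
Y(x) = -(⅕ + x)²/6 (Y(x) = -(x + (2 - 3)/(-2 - 3))²/6 = -(x - 1/(-5))²/6 = -(x - ⅕*(-1))²/6 = -(x + ⅕)²/6 = -(⅕ + x)²/6)
Y(-8)*(-42) = -(1 + 5*(-8))²/150*(-42) = -(1 - 40)²/150*(-42) = -1/150*(-39)²*(-42) = -1/150*1521*(-42) = -507/50*(-42) = 10647/25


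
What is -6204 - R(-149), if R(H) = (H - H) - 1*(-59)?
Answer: -6263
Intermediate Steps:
R(H) = 59 (R(H) = 0 + 59 = 59)
-6204 - R(-149) = -6204 - 1*59 = -6204 - 59 = -6263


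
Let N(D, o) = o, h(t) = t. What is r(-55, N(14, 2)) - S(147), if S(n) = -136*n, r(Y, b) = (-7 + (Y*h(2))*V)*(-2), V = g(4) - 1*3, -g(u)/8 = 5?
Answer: 10546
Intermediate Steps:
g(u) = -40 (g(u) = -8*5 = -40)
V = -43 (V = -40 - 1*3 = -40 - 3 = -43)
r(Y, b) = 14 + 172*Y (r(Y, b) = (-7 + (Y*2)*(-43))*(-2) = (-7 + (2*Y)*(-43))*(-2) = (-7 - 86*Y)*(-2) = 14 + 172*Y)
r(-55, N(14, 2)) - S(147) = (14 + 172*(-55)) - (-136)*147 = (14 - 9460) - 1*(-19992) = -9446 + 19992 = 10546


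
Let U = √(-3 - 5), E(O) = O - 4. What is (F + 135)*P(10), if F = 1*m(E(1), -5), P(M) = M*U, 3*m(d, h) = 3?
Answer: 2720*I*√2 ≈ 3846.7*I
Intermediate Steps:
E(O) = -4 + O
m(d, h) = 1 (m(d, h) = (⅓)*3 = 1)
U = 2*I*√2 (U = √(-8) = 2*I*√2 ≈ 2.8284*I)
P(M) = 2*I*M*√2 (P(M) = M*(2*I*√2) = 2*I*M*√2)
F = 1 (F = 1*1 = 1)
(F + 135)*P(10) = (1 + 135)*(2*I*10*√2) = 136*(20*I*√2) = 2720*I*√2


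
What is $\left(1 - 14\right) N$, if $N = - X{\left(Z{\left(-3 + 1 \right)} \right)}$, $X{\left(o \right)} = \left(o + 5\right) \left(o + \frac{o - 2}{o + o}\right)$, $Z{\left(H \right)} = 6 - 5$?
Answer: $39$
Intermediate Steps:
$Z{\left(H \right)} = 1$ ($Z{\left(H \right)} = 6 - 5 = 1$)
$X{\left(o \right)} = \left(5 + o\right) \left(o + \frac{-2 + o}{2 o}\right)$
$N = -3$ ($N = - (\frac{3}{2} + 1^{2} - \frac{5}{1} + \frac{11}{2} \cdot 1) = - (\frac{3}{2} + 1 - 5 + \frac{11}{2}) = \left(-1\right) 3 = -3$)
$\left(1 - 14\right) N = \left(1 - 14\right) \left(-3\right) = \left(-13\right) \left(-3\right) = 39$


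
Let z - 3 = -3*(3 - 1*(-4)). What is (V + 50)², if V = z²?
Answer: 139876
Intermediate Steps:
z = -18 (z = 3 - 3*(3 - 1*(-4)) = 3 - 3*(3 + 4) = 3 - 3*7 = 3 - 21 = -18)
V = 324 (V = (-18)² = 324)
(V + 50)² = (324 + 50)² = 374² = 139876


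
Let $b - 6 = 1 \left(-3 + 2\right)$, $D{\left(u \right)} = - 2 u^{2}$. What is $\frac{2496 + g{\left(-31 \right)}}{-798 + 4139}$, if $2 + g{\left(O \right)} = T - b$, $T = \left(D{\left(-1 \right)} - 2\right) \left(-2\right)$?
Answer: $\frac{2497}{3341} \approx 0.74738$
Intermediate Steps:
$T = 8$ ($T = \left(- 2 \left(-1\right)^{2} - 2\right) \left(-2\right) = \left(\left(-2\right) 1 - 2\right) \left(-2\right) = \left(-2 - 2\right) \left(-2\right) = \left(-4\right) \left(-2\right) = 8$)
$b = 5$ ($b = 6 + 1 \left(-3 + 2\right) = 6 + 1 \left(-1\right) = 6 - 1 = 5$)
$g{\left(O \right)} = 1$ ($g{\left(O \right)} = -2 + \left(8 - 5\right) = -2 + 3 = 1$)
$\frac{2496 + g{\left(-31 \right)}}{-798 + 4139} = \frac{2496 + 1}{-798 + 4139} = \frac{2497}{3341}$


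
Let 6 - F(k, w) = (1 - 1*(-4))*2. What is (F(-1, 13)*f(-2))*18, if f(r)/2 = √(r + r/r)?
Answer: -144*I ≈ -144.0*I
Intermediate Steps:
F(k, w) = -4 (F(k, w) = 6 - (1 - 1*(-4))*2 = 6 - (1 + 4)*2 = 6 - 5*2 = 6 - 1*10 = 6 - 10 = -4)
f(r) = 2*√(1 + r) (f(r) = 2*√(r + r/r) = 2*√(r + 1) = 2*√(1 + r))
(F(-1, 13)*f(-2))*18 = -8*√(1 - 2)*18 = -8*√(-1)*18 = -8*I*18 = -144*I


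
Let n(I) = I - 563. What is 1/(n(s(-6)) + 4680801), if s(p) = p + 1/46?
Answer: 46/215290673 ≈ 2.1366e-7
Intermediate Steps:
s(p) = 1/46 + p (s(p) = p + 1/46 = 1/46 + p)
n(I) = -563 + I
1/(n(s(-6)) + 4680801) = 1/((-563 + (1/46 - 6)) + 4680801) = 1/((-563 - 275/46) + 4680801) = 1/(-26173/46 + 4680801) = 1/(215290673/46) = 46/215290673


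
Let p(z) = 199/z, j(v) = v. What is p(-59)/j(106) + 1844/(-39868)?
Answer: -4866527/62333618 ≈ -0.078072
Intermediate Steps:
p(-59)/j(106) + 1844/(-39868) = (199/(-59))/106 + 1844/(-39868) = (199*(-1/59))*(1/106) + 1844*(-1/39868) = -199/59*1/106 - 461/9967 = -199/6254 - 461/9967 = -4866527/62333618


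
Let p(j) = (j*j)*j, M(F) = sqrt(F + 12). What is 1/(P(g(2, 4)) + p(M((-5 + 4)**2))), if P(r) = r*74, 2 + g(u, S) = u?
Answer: sqrt(13)/169 ≈ 0.021335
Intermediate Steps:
g(u, S) = -2 + u
M(F) = sqrt(12 + F)
p(j) = j**3 (p(j) = j**2*j = j**3)
P(r) = 74*r
1/(P(g(2, 4)) + p(M((-5 + 4)**2))) = 1/(74*(-2 + 2) + (sqrt(12 + (-5 + 4)**2))**3) = 1/(74*0 + (sqrt(12 + (-1)**2))**3) = 1/(0 + (sqrt(12 + 1))**3) = 1/(0 + (sqrt(13))**3) = 1/(0 + 13*sqrt(13)) = 1/(13*sqrt(13)) = sqrt(13)/169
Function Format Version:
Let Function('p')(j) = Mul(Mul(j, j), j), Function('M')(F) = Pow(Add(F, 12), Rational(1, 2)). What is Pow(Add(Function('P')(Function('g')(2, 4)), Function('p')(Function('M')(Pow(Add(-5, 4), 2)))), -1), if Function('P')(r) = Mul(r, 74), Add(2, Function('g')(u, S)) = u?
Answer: Mul(Rational(1, 169), Pow(13, Rational(1, 2))) ≈ 0.021335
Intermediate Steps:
Function('g')(u, S) = Add(-2, u)
Function('M')(F) = Pow(Add(12, F), Rational(1, 2))
Function('p')(j) = Pow(j, 3) (Function('p')(j) = Mul(Pow(j, 2), j) = Pow(j, 3))
Function('P')(r) = Mul(74, r)
Pow(Add(Function('P')(Function('g')(2, 4)), Function('p')(Function('M')(Pow(Add(-5, 4), 2)))), -1) = Pow(Add(Mul(74, Add(-2, 2)), Pow(Pow(Add(12, Pow(Add(-5, 4), 2)), Rational(1, 2)), 3)), -1) = Pow(Add(Mul(74, 0), Pow(Pow(Add(12, Pow(-1, 2)), Rational(1, 2)), 3)), -1) = Pow(Add(0, Pow(Pow(Add(12, 1), Rational(1, 2)), 3)), -1) = Pow(Add(0, Pow(Pow(13, Rational(1, 2)), 3)), -1) = Pow(Add(0, Mul(13, Pow(13, Rational(1, 2)))), -1) = Pow(Mul(13, Pow(13, Rational(1, 2))), -1) = Mul(Rational(1, 169), Pow(13, Rational(1, 2)))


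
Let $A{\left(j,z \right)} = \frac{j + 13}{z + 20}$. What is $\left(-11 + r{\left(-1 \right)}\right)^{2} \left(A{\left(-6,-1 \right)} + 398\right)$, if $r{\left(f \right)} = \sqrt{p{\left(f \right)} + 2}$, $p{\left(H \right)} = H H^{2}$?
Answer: $\frac{756900}{19} \approx 39837.0$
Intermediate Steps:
$p{\left(H \right)} = H^{3}$
$r{\left(f \right)} = \sqrt{2 + f^{3}}$ ($r{\left(f \right)} = \sqrt{f^{3} + 2} = \sqrt{2 + f^{3}}$)
$A{\left(j,z \right)} = \frac{13 + j}{20 + z}$
$\left(-11 + r{\left(-1 \right)}\right)^{2} \left(A{\left(-6,-1 \right)} + 398\right) = \left(-11 + \sqrt{2 + \left(-1\right)^{3}}\right)^{2} \left(\frac{13 - 6}{20 - 1} + 398\right) = \left(-11 + \sqrt{2 - 1}\right)^{2} \left(\frac{1}{19} \cdot 7 + 398\right) = \left(-11 + \sqrt{1}\right)^{2} \left(\frac{1}{19} \cdot 7 + 398\right) = \left(-11 + 1\right)^{2} \left(\frac{7}{19} + 398\right) = \left(-10\right)^{2} \cdot \frac{7569}{19} = 100 \cdot \frac{7569}{19} = \frac{756900}{19}$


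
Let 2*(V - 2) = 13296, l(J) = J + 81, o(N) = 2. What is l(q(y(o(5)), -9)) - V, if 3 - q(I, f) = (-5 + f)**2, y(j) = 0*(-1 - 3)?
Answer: -6762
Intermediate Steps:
y(j) = 0 (y(j) = 0*(-4) = 0)
q(I, f) = 3 - (-5 + f)**2
l(J) = 81 + J
V = 6650 (V = 2 + (1/2)*13296 = 2 + 6648 = 6650)
l(q(y(o(5)), -9)) - V = (81 + (3 - (-5 - 9)**2)) - 1*6650 = (81 + (3 - 1*(-14)**2)) - 6650 = (81 + (3 - 1*196)) - 6650 = (81 + (3 - 196)) - 6650 = (81 - 193) - 6650 = -112 - 6650 = -6762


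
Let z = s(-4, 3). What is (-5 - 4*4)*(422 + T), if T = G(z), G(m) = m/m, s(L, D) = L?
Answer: -8883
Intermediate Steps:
z = -4
G(m) = 1
T = 1
(-5 - 4*4)*(422 + T) = (-5 - 4*4)*(422 + 1) = (-5 - 16)*423 = -21*423 = -8883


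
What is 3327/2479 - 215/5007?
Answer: 16125304/12412353 ≈ 1.2991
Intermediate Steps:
3327/2479 - 215/5007 = 16125304/12412353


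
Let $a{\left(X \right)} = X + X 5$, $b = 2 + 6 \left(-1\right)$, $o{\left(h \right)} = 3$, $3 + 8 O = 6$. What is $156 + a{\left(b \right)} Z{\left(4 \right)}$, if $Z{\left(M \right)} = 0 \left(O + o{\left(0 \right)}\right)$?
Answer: $156$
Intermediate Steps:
$O = \frac{3}{8}$ ($O = - \frac{3}{8} + \frac{1}{8} \cdot 6 = - \frac{3}{8} + \frac{3}{4} = \frac{3}{8} \approx 0.375$)
$Z{\left(M \right)} = 0$ ($Z{\left(M \right)} = 0 \left(\frac{3}{8} + 3\right) = 0 \cdot \frac{27}{8} = 0$)
$b = -4$ ($b = 2 - 6 = -4$)
$a{\left(X \right)} = 6 X$ ($a{\left(X \right)} = X + 5 X = 6 X$)
$156 + a{\left(b \right)} Z{\left(4 \right)} = 156 + 6 \left(-4\right) 0 = 156 - 0 = 156 + 0 = 156$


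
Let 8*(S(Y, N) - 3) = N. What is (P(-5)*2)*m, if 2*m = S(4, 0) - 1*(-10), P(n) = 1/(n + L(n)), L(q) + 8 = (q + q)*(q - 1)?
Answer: 13/47 ≈ 0.27660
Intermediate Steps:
L(q) = -8 + 2*q*(-1 + q) (L(q) = -8 + (q + q)*(q - 1) = -8 + (2*q)*(-1 + q) = -8 + 2*q*(-1 + q))
S(Y, N) = 3 + N/8
P(n) = 1/(-8 - n + 2*n²) (P(n) = 1/(n + (-8 - 2*n + 2*n²)) = 1/(-8 - n + 2*n²))
m = 13/2 (m = ((3 + (⅛)*0) - 1*(-10))/2 = ((3 + 0) + 10)/2 = (3 + 10)/2 = (½)*13 = 13/2 ≈ 6.5000)
(P(-5)*2)*m = (2/(-8 - 1*(-5) + 2*(-5)²))*(13/2) = (2/(-8 + 5 + 2*25))*(13/2) = (2/(-8 + 5 + 50))*(13/2) = (2/47)*(13/2) = 13/47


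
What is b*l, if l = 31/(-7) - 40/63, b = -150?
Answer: 15950/21 ≈ 759.52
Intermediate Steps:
l = -319/63 (l = 31*(-⅐) - 40*1/63 = -31/7 - 40/63 = -319/63 ≈ -5.0635)
b*l = -150*(-319/63) = 15950/21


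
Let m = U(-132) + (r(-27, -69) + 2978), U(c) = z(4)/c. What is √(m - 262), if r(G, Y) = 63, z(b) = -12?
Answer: √336270/11 ≈ 52.717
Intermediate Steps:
U(c) = -12/c
m = 33452/11 (m = -12/(-132) + (63 + 2978) = -12*(-1/132) + 3041 = 1/11 + 3041 = 33452/11 ≈ 3041.1)
√(m - 262) = √(33452/11 - 262) = √(30570/11) = √336270/11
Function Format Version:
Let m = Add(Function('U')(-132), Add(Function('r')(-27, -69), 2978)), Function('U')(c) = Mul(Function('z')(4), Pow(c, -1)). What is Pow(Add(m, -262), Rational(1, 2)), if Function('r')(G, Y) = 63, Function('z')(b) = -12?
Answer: Mul(Rational(1, 11), Pow(336270, Rational(1, 2))) ≈ 52.717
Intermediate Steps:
Function('U')(c) = Mul(-12, Pow(c, -1))
m = Rational(33452, 11) (m = Add(Mul(-12, Pow(-132, -1)), Add(63, 2978)) = Add(Mul(-12, Rational(-1, 132)), 3041) = Add(Rational(1, 11), 3041) = Rational(33452, 11) ≈ 3041.1)
Pow(Add(m, -262), Rational(1, 2)) = Pow(Add(Rational(33452, 11), -262), Rational(1, 2)) = Pow(Rational(30570, 11), Rational(1, 2)) = Mul(Rational(1, 11), Pow(336270, Rational(1, 2)))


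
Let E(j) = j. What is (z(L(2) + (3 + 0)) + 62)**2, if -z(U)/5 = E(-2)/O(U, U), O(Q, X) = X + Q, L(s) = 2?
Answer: 3969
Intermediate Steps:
O(Q, X) = Q + X
z(U) = 5/U (z(U) = -(-10)/(U + U) = -(-10)/(2*U) = -(-10)*1/(2*U) = -(-5)/U = 5/U)
(z(L(2) + (3 + 0)) + 62)**2 = (5/(2 + (3 + 0)) + 62)**2 = (5/(2 + 3) + 62)**2 = (5/5 + 62)**2 = (5*(1/5) + 62)**2 = (1 + 62)**2 = 63**2 = 3969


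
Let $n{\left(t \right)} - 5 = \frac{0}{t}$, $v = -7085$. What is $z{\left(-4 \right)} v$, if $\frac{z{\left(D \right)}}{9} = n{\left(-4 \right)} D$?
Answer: $1275300$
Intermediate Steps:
$n{\left(t \right)} = 5$ ($n{\left(t \right)} = 5 + \frac{0}{t} = 5 + 0 = 5$)
$z{\left(D \right)} = 45 D$ ($z{\left(D \right)} = 9 \cdot 5 D = 45 D$)
$z{\left(-4 \right)} v = 45 \left(-4\right) \left(-7085\right) = \left(-180\right) \left(-7085\right) = 1275300$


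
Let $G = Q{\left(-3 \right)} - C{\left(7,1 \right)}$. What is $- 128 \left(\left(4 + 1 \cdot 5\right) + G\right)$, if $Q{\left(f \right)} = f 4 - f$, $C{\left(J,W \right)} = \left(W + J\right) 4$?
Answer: $4096$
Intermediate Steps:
$C{\left(J,W \right)} = 4 J + 4 W$ ($C{\left(J,W \right)} = \left(J + W\right) 4 = 4 J + 4 W$)
$Q{\left(f \right)} = 3 f$ ($Q{\left(f \right)} = 4 f - f = 3 f$)
$G = -41$ ($G = 3 \left(-3\right) - \left(4 \cdot 7 + 4 \cdot 1\right) = -9 - \left(28 + 4\right) = -9 - 32 = -41$)
$- 128 \left(\left(4 + 1 \cdot 5\right) + G\right) = - 128 \left(\left(4 + 1 \cdot 5\right) - 41\right) = - 128 \left(\left(4 + 5\right) - 41\right) = - 128 \left(9 - 41\right) = \left(-128\right) \left(-32\right) = 4096$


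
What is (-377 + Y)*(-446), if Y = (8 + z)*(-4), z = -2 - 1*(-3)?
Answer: 184198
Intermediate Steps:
z = 1 (z = -2 + 3 = 1)
Y = -36 (Y = (8 + 1)*(-4) = 9*(-4) = -36)
(-377 + Y)*(-446) = (-377 - 36)*(-446) = -413*(-446) = 184198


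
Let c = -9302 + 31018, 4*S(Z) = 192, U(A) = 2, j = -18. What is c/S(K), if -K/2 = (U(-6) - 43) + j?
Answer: 5429/12 ≈ 452.42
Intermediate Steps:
K = 118 (K = -2*((2 - 43) - 18) = -2*(-41 - 18) = -2*(-59) = 118)
S(Z) = 48 (S(Z) = (1/4)*192 = 48)
c = 21716
c/S(K) = 21716/48 = 21716*(1/48) = 5429/12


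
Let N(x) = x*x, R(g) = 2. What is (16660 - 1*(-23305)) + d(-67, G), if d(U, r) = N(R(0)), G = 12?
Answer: 39969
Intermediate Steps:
N(x) = x**2
d(U, r) = 4 (d(U, r) = 2**2 = 4)
(16660 - 1*(-23305)) + d(-67, G) = (16660 - 1*(-23305)) + 4 = (16660 + 23305) + 4 = 39965 + 4 = 39969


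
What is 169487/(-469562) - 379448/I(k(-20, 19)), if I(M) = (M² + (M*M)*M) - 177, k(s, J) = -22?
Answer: 176421696709/4855740642 ≈ 36.333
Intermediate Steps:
I(M) = -177 + M² + M³ (I(M) = (M² + M²*M) - 177 = (M² + M³) - 177 = -177 + M² + M³)
169487/(-469562) - 379448/I(k(-20, 19)) = 169487/(-469562) - 379448/(-177 + (-22)² + (-22)³) = 169487*(-1/469562) - 379448/(-177 + 484 - 10648) = -169487/469562 - 379448/(-10341) = -169487/469562 - 379448*(-1/10341) = -169487/469562 + 379448/10341 = 176421696709/4855740642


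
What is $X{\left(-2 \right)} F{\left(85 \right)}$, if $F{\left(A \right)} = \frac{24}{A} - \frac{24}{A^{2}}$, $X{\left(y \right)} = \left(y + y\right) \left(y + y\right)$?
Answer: $\frac{32256}{7225} \approx 4.4645$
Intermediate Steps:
$X{\left(y \right)} = 4 y^{2}$ ($X{\left(y \right)} = 2 y 2 y = 4 y^{2}$)
$F{\left(A \right)} = - \frac{24}{A^{2}} + \frac{24}{A}$ ($F{\left(A \right)} = \frac{24}{A} - \frac{24}{A^{2}} = - \frac{24}{A^{2}} + \frac{24}{A}$)
$X{\left(-2 \right)} F{\left(85 \right)} = 4 \left(-2\right)^{2} \frac{24 \left(-1 + 85\right)}{7225} = 4 \cdot 4 \cdot 24 \cdot \frac{1}{7225} \cdot 84 = 16 \cdot \frac{2016}{7225} = \frac{32256}{7225}$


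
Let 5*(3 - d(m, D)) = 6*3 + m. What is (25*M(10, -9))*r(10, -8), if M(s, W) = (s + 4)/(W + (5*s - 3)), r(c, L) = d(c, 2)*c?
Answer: -4550/19 ≈ -239.47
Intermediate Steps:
d(m, D) = -3/5 - m/5 (d(m, D) = 3 - (6*3 + m)/5 = 3 - (18 + m)/5 = 3 + (-18/5 - m/5) = -3/5 - m/5)
r(c, L) = c*(-3/5 - c/5) (r(c, L) = (-3/5 - c/5)*c = c*(-3/5 - c/5))
M(s, W) = (4 + s)/(-3 + W + 5*s) (M(s, W) = (4 + s)/(W + (-3 + 5*s)) = (4 + s)/(-3 + W + 5*s))
(25*M(10, -9))*r(10, -8) = (25*((4 + 10)/(-3 - 9 + 5*10)))*(-1/5*10*(3 + 10)) = (25*(14/(-3 - 9 + 50)))*(-1/5*10*13) = (25*(14/38))*(-26) = (25*((1/38)*14))*(-26) = (25*(7/19))*(-26) = (175/19)*(-26) = -4550/19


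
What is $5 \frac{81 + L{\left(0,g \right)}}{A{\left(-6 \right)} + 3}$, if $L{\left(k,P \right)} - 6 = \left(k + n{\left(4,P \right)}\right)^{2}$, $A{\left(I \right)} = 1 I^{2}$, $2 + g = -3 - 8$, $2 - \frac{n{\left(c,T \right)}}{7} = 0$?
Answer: $\frac{1415}{39} \approx 36.282$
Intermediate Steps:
$n{\left(c,T \right)} = 14$ ($n{\left(c,T \right)} = 14 - 0 = 14 + 0 = 14$)
$g = -13$ ($g = -2 - 11 = -13$)
$A{\left(I \right)} = I^{2}$
$L{\left(k,P \right)} = 6 + \left(14 + k\right)^{2}$ ($L{\left(k,P \right)} = 6 + \left(k + 14\right)^{2} = 6 + \left(14 + k\right)^{2}$)
$5 \frac{81 + L{\left(0,g \right)}}{A{\left(-6 \right)} + 3} = 5 \frac{81 + \left(6 + \left(14 + 0\right)^{2}\right)}{\left(-6\right)^{2} + 3} = 5 \frac{81 + \left(6 + 14^{2}\right)}{36 + 3} = 5 \frac{81 + \left(6 + 196\right)}{39} = 5 \left(81 + 202\right) \frac{1}{39} = 5 \cdot 283 \cdot \frac{1}{39} = 5 \cdot \frac{283}{39} = \frac{1415}{39}$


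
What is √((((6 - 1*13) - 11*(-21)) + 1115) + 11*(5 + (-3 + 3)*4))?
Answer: √1394 ≈ 37.336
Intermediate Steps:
√((((6 - 1*13) - 11*(-21)) + 1115) + 11*(5 + (-3 + 3)*4)) = √((((6 - 13) + 231) + 1115) + 11*(5 + 0*4)) = √(((-7 + 231) + 1115) + 11*(5 + 0)) = √((224 + 1115) + 11*5) = √(1339 + 55) = √1394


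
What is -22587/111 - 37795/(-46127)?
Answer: -345891768/1706699 ≈ -202.67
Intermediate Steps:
-22587/111 - 37795/(-46127) = -22587*1/111 - 37795*(-1/46127) = -7529/37 + 37795/46127 = -345891768/1706699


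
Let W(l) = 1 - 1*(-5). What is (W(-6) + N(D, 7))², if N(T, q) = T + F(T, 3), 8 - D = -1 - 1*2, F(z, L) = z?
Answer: 784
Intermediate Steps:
D = 11 (D = 8 - (-1 - 1*2) = 8 - (-1 - 2) = 8 - 1*(-3) = 8 + 3 = 11)
W(l) = 6 (W(l) = 1 + 5 = 6)
N(T, q) = 2*T (N(T, q) = T + T = 2*T)
(W(-6) + N(D, 7))² = (6 + 2*11)² = (6 + 22)² = 28² = 784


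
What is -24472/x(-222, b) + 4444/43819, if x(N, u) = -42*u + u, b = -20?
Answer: -267173622/8982895 ≈ -29.742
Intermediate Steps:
x(N, u) = -41*u
-24472/x(-222, b) + 4444/43819 = -24472/((-41*(-20))) + 4444/43819 = -24472/820 + 4444*(1/43819) = -24472*1/820 + 4444/43819 = -6118/205 + 4444/43819 = -267173622/8982895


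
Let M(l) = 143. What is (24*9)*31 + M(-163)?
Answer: 6839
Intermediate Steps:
(24*9)*31 + M(-163) = (24*9)*31 + 143 = 216*31 + 143 = 6696 + 143 = 6839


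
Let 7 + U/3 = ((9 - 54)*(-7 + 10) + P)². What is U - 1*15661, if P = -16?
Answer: 52721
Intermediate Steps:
U = 68382 (U = -21 + 3*((9 - 54)*(-7 + 10) - 16)² = -21 + 3*(-45*3 - 16)² = -21 + 3*(-135 - 16)² = -21 + 3*(-151)² = -21 + 3*22801 = -21 + 68403 = 68382)
U - 1*15661 = 68382 - 1*15661 = 68382 - 15661 = 52721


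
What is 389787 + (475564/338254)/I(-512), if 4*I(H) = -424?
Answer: 3493945696406/8963731 ≈ 3.8979e+5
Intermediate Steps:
I(H) = -106 (I(H) = (¼)*(-424) = -106)
389787 + (475564/338254)/I(-512) = 389787 + (475564/338254)/(-106) = 389787 + (475564*(1/338254))*(-1/106) = 389787 + (237782/169127)*(-1/106) = 389787 - 118891/8963731 = 3493945696406/8963731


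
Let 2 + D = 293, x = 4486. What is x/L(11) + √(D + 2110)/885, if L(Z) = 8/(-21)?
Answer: -41685959/3540 ≈ -11776.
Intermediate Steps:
L(Z) = -8/21 (L(Z) = 8*(-1/21) = -8/21)
D = 291 (D = -2 + 293 = 291)
x/L(11) + √(D + 2110)/885 = 4486/(-8/21) + √(291 + 2110)/885 = 4486*(-21/8) + √2401*(1/885) = -47103/4 + 49*(1/885) = -47103/4 + 49/885 = -41685959/3540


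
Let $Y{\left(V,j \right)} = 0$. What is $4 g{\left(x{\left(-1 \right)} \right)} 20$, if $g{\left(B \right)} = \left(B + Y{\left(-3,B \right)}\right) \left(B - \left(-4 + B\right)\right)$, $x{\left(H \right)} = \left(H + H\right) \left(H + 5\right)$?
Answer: $-2560$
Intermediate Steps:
$x{\left(H \right)} = 2 H \left(5 + H\right)$
$g{\left(B \right)} = 4 B$ ($g{\left(B \right)} = \left(B + 0\right) \left(B - \left(-4 + B\right)\right) = B 4 = 4 B$)
$4 g{\left(x{\left(-1 \right)} \right)} 20 = 4 \cdot 4 \cdot 2 \left(-1\right) \left(5 - 1\right) 20 = 4 \cdot 4 \cdot 2 \left(-1\right) 4 \cdot 20 = 4 \cdot 4 \left(-8\right) 20 = 4 \left(-32\right) 20 = \left(-128\right) 20 = -2560$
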